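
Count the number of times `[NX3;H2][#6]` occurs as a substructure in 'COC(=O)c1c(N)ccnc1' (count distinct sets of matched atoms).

1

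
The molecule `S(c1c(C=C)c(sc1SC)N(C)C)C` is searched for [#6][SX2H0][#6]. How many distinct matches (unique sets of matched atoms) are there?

2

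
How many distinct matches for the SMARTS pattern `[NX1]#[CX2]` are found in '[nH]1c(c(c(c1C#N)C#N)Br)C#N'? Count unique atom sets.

3

[NX1]#[CX2] is the SMARTS for a nitrile: a nitrogen triple-bonded to a two-connected carbon.
The molecule carries 3 separate instances of a nitrile (-C#N) meeting every constraint; each maps to a distinct set of atoms, giving 3 matches.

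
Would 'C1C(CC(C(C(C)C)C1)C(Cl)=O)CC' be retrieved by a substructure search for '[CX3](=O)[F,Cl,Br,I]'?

The pattern [CX3](=O)[F,Cl,Br,I] describes a carbonyl carbon bonded to a halogen — an acyl halide.
The molecule carries an acyl chloride (-C(=O)Cl), whose atoms satisfy every constraint of the query, so the pattern matches.

Yes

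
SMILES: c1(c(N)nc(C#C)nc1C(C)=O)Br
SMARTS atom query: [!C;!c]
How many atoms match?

The query [!C;!c] means: neither aliphatic nor aromatic carbon — same as [!#6].
Check the 13 heavy atoms by environment: 2× n (aromatic) → match; 4× c (aromatic) → no; 4× C → no; 1× O → match; 1× Br → match; 1× N → match.
Summing the matching environments: 2 + 1 + 1 + 1 = 5 matching atoms.

5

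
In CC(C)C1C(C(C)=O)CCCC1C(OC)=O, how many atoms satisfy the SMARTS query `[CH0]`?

2

The query [CH0] means: aliphatic carbon with no attached hydrogen.
Check the 16 heavy atoms by environment: 3× C (H2) → no; 4× C (H1) → no; 4× C (H3) → no; 2× C (H0) → match; 3× O (H0) → no.
That gives 2 matching atoms.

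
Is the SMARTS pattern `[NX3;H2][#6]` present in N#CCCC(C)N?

Yes

The pattern [NX3;H2][#6] describes a trivalent nitrogen with two H attached to carbon — a primary amine.
The molecule carries a primary amino group (-NH2), whose atoms satisfy every constraint of the query, so the pattern matches.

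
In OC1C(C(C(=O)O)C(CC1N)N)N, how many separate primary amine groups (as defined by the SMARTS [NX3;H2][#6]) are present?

[NX3;H2][#6] is the SMARTS for a primary amine: a trivalent nitrogen with two H attached to carbon.
The molecule carries 3 separate instances of a primary amino group (-NH2) meeting every constraint; each maps to a distinct set of atoms, giving 3 matches.

3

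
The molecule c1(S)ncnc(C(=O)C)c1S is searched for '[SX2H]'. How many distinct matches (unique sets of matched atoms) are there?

[SX2H] is the SMARTS for a thiol: an aliphatic sulfur with two connections, one being H.
The molecule carries 2 separate instances of a thiol (-SH) meeting every constraint; each maps to a distinct set of atoms, giving 2 matches.

2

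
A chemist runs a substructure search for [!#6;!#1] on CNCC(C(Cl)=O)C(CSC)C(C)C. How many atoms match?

Check the 14 heavy atoms by environment: 10× C → no; 1× N → match; 1× S → match; 1× O → match; 1× Cl → match.
Summing the matching environments: 1 + 1 + 1 + 1 = 4 matching atoms.

4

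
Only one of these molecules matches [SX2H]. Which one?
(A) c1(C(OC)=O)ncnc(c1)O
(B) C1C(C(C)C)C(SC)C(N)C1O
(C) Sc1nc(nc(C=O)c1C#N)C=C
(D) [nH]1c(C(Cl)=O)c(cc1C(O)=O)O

[SX2H] describes an aliphatic sulfur with two connections, one being H (a thiol).
(A) has a hydroxyl group (-OH) but it is an -OH, not an -SH.
(B) has a hydroxyl group (-OH) but it is an -OH, not an -SH.
(C) contains a thiol (-SH), which satisfies every atom and bond constraint.
(D) has a hydroxyl group (-OH) but it is an -OH, not an -SH.
So the answer is (C).

C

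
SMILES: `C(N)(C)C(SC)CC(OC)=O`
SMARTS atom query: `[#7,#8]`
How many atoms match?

The query [#7,#8] means: nitrogen or oxygen (comma = OR).
Check the 11 heavy atoms by environment: 7× C → no; 1× S → no; 2× O → match; 1× N → match.
Summing the matching environments: 2 + 1 = 3 matching atoms.

3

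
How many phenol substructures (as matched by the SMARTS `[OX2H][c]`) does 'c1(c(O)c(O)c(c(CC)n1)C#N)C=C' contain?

[OX2H][c] is the SMARTS for a phenol: a hydroxyl oxygen attached to an aromatic carbon.
The molecule carries 2 separate instances of a hydroxyl group (-OH) meeting every constraint; each maps to a distinct set of atoms, giving 2 matches.

2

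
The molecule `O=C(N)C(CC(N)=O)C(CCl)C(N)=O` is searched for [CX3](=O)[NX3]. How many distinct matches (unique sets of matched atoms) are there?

3

[CX3](=O)[NX3] is the SMARTS for an amide: a carbonyl carbon bonded to a trivalent nitrogen.
The molecule carries 3 separate instances of a primary amide (-C(=O)NH2) meeting every constraint; each maps to a distinct set of atoms, giving 3 matches.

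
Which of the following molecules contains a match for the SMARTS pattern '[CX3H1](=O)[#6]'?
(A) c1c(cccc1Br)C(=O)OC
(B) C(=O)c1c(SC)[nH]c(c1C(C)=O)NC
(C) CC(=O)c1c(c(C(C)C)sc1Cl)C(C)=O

B

[CX3H1](=O)[#6] describes an sp2 carbon with one H, double-bonded to O and single-bonded to carbon (an aldehyde).
(A) has a methyl-ester group (-C(=O)OCH3) but the carbonyl carbon has H0, not H1.
(B) contains an aldehyde (-CHO), which satisfies every atom and bond constraint.
(C) has an acetyl/ketone group (-C(=O)CH3) but the carbonyl carbon has H0 (two carbon neighbours), not H1.
So the answer is (B).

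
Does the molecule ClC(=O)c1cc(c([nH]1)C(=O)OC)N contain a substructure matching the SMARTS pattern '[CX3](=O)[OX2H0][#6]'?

The pattern [CX3](=O)[OX2H0][#6] describes a carbonyl carbon bonded to an oxygen that is itself bonded to carbon (no H on that O) — an ester.
The molecule carries a methyl-ester group (-C(=O)OCH3), whose atoms satisfy every constraint of the query, so the pattern matches.

Yes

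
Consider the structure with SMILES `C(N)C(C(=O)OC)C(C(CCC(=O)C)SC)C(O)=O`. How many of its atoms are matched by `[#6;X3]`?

The query [#6;X3] means: any carbon (aromatic or not) with three total connections.
Check the 19 heavy atoms by environment: 9× C (X4) → no; 1× S (X2) → no; 1× N (X3) → no; 3× C (X3) → match; 3× O (X1) → no; 2× O (X2) → no.
That gives 3 matching atoms.

3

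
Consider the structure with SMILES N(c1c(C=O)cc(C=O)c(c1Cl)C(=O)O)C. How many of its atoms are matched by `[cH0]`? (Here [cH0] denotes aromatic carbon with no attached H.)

The query [cH0] means: aromatic carbon with no attached hydrogen (substituted or ring-fusion).
Check the 16 heavy atoms by environment: 5× c (aromatic, H0) → match; 1× c (aromatic, H1) → no; 1× N (H1) → no; 1× C (H3) → no; 1× C (H0) → no; 3× O (H0) → no; 1× O (H1) → no; 2× C (H1) → no; 1× Cl (H0) → no.
That gives 5 matching atoms.

5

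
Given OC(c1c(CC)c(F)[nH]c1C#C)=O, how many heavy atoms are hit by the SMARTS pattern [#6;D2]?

2

The query [#6;D2] means: any carbon bonded to exactly two heavy atoms.
Check the 13 heavy atoms by environment: 1× n (aromatic, D2) → no; 4× c (aromatic, D3) → no; 1× F (D1) → no; 1× C (D3) → no; 2× O (D1) → no; 2× C (D2) → match; 2× C (D1) → no.
That gives 2 matching atoms.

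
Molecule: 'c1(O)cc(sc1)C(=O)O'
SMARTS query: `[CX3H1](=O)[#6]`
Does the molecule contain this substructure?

The pattern [CX3H1](=O)[#6] describes an sp2 carbon with one H, double-bonded to O and single-bonded to carbon — an aldehyde.
The closest candidate here is a carboxylic acid group (-C(=O)OH), but the carbonyl carbon has H0 and is bonded to O, not H1. No other fragment satisfies the full query, so there is no match.

No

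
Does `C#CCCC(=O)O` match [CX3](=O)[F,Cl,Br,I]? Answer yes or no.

The pattern [CX3](=O)[F,Cl,Br,I] describes a carbonyl carbon bonded to a halogen — an acyl halide.
The closest candidate here is a carboxylic acid group (-C(=O)OH), but the carbonyl is bonded to -OH, not to a halogen. No other fragment satisfies the full query, so there is no match.

No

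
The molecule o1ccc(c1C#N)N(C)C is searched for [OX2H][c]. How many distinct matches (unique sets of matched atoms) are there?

[OX2H][c] is the SMARTS for a phenol: a hydroxyl oxygen attached to an aromatic carbon.
No fragment in the molecule satisfies every constraint, giving 0 matches.

0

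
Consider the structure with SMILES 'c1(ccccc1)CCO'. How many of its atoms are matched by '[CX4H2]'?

2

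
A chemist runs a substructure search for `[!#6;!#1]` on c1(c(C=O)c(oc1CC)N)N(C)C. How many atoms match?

4

Check the 13 heavy atoms by environment: 1× o (aromatic) → match; 4× c (aromatic) → no; 5× C → no; 1× O → match; 2× N → match.
Summing the matching environments: 1 + 1 + 2 = 4 matching atoms.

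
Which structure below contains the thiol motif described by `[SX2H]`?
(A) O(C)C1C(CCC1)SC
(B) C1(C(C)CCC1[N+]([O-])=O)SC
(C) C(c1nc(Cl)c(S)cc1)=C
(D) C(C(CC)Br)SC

[SX2H] describes an aliphatic sulfur with two connections, one being H (a thiol).
(A) has a methylthio ether (-SCH3) but the sulfur has H0 (bonded to two carbons), not H1.
(B) has a methylthio ether (-SCH3) but the sulfur has H0 (bonded to two carbons), not H1.
(C) contains a thiol (-SH), which satisfies every atom and bond constraint.
(D) has a methylthio ether (-SCH3) but the sulfur has H0 (bonded to two carbons), not H1.
So the answer is (C).

C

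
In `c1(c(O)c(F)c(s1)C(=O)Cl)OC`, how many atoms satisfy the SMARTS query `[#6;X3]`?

The query [#6;X3] means: any carbon (aromatic or not) with three total connections.
Check the 12 heavy atoms by environment: 1× s (aromatic, X2) → no; 4× c (aromatic, X3) → match; 2× O (X2) → no; 1× C (X4) → no; 1× F (X1) → no; 1× C (X3) → match; 1× O (X1) → no; 1× Cl (X1) → no.
Summing the matching environments: 4 + 1 = 5 matching atoms.

5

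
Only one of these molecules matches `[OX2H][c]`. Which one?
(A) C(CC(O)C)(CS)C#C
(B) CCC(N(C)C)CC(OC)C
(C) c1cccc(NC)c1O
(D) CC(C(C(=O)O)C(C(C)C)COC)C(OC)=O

C

[OX2H][c] describes a hydroxyl oxygen attached to an aromatic carbon (a phenol).
(A) has a hydroxyl group (-OH) but the -OH is on an aliphatic carbon, not an aromatic c.
(B) has a methoxy ether (-OCH3) but the oxygen has H0, not H1.
(C) contains a hydroxyl group (-OH), which satisfies every atom and bond constraint.
(D) has a methoxy ether (-OCH3) but the oxygen has H0, not H1.
So the answer is (C).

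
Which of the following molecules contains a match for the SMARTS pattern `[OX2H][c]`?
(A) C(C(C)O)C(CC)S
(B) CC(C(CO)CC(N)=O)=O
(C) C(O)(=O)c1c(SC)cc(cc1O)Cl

C

[OX2H][c] describes a hydroxyl oxygen attached to an aromatic carbon (a phenol).
(A) has a hydroxyl group (-OH) but the -OH is on an aliphatic carbon, not an aromatic c.
(B) has a hydroxyl group (-OH) but the -OH is on an aliphatic carbon, not an aromatic c.
(C) contains a hydroxyl group (-OH), which satisfies every atom and bond constraint.
So the answer is (C).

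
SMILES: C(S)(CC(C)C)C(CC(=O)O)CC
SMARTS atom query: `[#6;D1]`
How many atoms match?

Check the 13 heavy atoms by environment: 3× C (D2) → no; 4× C (D3) → no; 2× O (D1) → no; 1× S (D1) → no; 3× C (D1) → match.
That gives 3 matching atoms.

3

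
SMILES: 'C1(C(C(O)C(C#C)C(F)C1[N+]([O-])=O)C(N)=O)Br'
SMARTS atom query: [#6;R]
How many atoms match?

The query [#6;R] means: carbon that is part of a ring.
Check the 17 heavy atoms by environment: 6× C (in 6-ring) → match; 1× N (charge +1, acyclic) → no; 1× O (charge -1, acyclic) → no; 3× O (acyclic) → no; 3× C (acyclic) → no; 1× N (acyclic) → no; 1× Br (acyclic) → no; 1× F (acyclic) → no.
That gives 6 matching atoms.

6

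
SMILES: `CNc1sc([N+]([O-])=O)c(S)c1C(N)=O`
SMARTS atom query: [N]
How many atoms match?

The query [N] means: uppercase N matches aliphatic (non-aromatic) nitrogen only.
Check the 14 heavy atoms by environment: 1× s (aromatic) → no; 4× c (aromatic) → no; 2× C → no; 2× O → no; 2× N → match; 1× S → no; 1× N (charge +1) → match; 1× O (charge -1) → no.
Summing the matching environments: 2 + 1 = 3 matching atoms.

3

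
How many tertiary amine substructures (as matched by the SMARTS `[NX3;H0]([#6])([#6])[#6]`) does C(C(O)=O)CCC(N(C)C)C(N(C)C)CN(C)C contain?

[NX3;H0]([#6])([#6])[#6] is the SMARTS for a tertiary amine: a trivalent nitrogen with no H, bonded to three carbons.
The molecule carries 3 separate instances of a dimethylamino group (-N(CH3)2) meeting every constraint; each maps to a distinct set of atoms, giving 3 matches.

3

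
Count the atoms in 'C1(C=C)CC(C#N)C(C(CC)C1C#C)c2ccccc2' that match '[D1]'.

4

Check the 20 heavy atoms by environment: 5× C (D3) → no; 5× C (D2) → no; 1× N (D1) → match; 1× c (aromatic, D3) → no; 5× c (aromatic, D2) → no; 3× C (D1) → match.
Summing the matching environments: 1 + 3 = 4 matching atoms.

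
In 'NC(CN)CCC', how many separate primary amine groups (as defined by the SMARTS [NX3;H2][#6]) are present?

2

[NX3;H2][#6] is the SMARTS for a primary amine: a trivalent nitrogen with two H attached to carbon.
The molecule carries 2 separate instances of a primary amino group (-NH2) meeting every constraint; each maps to a distinct set of atoms, giving 2 matches.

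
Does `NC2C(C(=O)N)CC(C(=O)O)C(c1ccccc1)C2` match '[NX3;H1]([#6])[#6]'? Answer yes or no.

No

The pattern [NX3;H1]([#6])[#6] describes a trivalent nitrogen with one H, bonded to two carbons — a secondary amine.
The closest candidate here is a primary amino group (-NH2), but the nitrogen has H2 and only one carbon neighbour. No other fragment satisfies the full query, so there is no match.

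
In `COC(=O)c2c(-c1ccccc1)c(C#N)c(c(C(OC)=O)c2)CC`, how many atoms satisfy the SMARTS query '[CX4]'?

Check the 24 heavy atoms by environment: 12× c (aromatic, X3) → no; 4× C (X4) → match; 1× C (X2) → no; 1× N (X1) → no; 2× C (X3) → no; 2× O (X1) → no; 2× O (X2) → no.
That gives 4 matching atoms.

4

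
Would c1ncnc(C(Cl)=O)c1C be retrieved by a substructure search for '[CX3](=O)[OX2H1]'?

The pattern [CX3](=O)[OX2H1] describes an sp2 carbon double-bonded to O and single-bonded to an -OH oxygen — a carboxylic acid.
The closest candidate here is an acyl chloride (-C(=O)Cl), but the carbonyl is bonded to Cl, not to an -OH oxygen. No other fragment satisfies the full query, so there is no match.

No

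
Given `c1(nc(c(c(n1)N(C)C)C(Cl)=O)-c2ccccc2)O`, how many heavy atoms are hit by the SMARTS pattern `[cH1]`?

The query [cH1] means: aromatic carbon bearing exactly one hydrogen.
Check the 19 heavy atoms by environment: 2× n (aromatic, H0) → no; 5× c (aromatic, H0) → no; 1× O (H1) → no; 5× c (aromatic, H1) → match; 1× N (H0) → no; 2× C (H3) → no; 1× C (H0) → no; 1× O (H0) → no; 1× Cl (H0) → no.
That gives 5 matching atoms.

5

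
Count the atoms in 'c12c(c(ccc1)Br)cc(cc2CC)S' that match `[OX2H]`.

Check the 14 heavy atoms by environment: 5× c (aromatic, H0, X3) → no; 5× c (aromatic, H1, X3) → no; 1× C (H2, X4) → no; 1× C (H3, X4) → no; 1× S (H1, X2) → no; 1× Br (H0, X1) → no.
No environment satisfies the query, so 0 matching atoms.

0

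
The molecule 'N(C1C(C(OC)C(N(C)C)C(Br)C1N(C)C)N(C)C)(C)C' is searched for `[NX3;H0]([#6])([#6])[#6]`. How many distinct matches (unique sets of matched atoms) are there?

4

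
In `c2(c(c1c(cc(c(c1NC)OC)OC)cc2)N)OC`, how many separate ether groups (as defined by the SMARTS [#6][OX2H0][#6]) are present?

[#6][OX2H0][#6] is the SMARTS for an ether: an aliphatic oxygen bridging two carbons with no H on the oxygen.
The molecule carries 3 separate instances of a methoxy ether (-OCH3) meeting every constraint; each maps to a distinct set of atoms, giving 3 matches.

3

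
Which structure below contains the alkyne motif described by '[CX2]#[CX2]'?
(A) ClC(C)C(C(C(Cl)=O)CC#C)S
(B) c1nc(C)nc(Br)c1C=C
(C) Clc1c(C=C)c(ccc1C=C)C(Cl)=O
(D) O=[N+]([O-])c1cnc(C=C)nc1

A

[CX2]#[CX2] describes a carbon-carbon triple bond (an alkyne).
(A) contains an ethynyl group (-C#CH), which satisfies every atom and bond constraint.
(B) has a vinyl group (-CH=CH2) but the C=C is a double bond; both carbons are CX3, not CX2.
(C) has a vinyl group (-CH=CH2) but the C=C is a double bond; both carbons are CX3, not CX2.
(D) has a vinyl group (-CH=CH2) but the C=C is a double bond; both carbons are CX3, not CX2.
So the answer is (A).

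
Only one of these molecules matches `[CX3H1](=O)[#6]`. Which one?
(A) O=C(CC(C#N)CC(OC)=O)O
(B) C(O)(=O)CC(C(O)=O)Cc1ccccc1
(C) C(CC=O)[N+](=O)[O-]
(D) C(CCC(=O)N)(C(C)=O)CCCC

[CX3H1](=O)[#6] describes an sp2 carbon with one H, double-bonded to O and single-bonded to carbon (an aldehyde).
(A) has a carboxylic acid group (-C(=O)OH) but the carbonyl carbon has H0 and is bonded to O, not H1.
(B) has a carboxylic acid group (-C(=O)OH) but the carbonyl carbon has H0 and is bonded to O, not H1.
(C) contains an aldehyde (-CHO), which satisfies every atom and bond constraint.
(D) has an acetyl/ketone group (-C(=O)CH3) but the carbonyl carbon has H0 (two carbon neighbours), not H1.
So the answer is (C).

C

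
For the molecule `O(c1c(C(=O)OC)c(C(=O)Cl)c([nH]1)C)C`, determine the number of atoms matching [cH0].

4

The query [cH0] means: aromatic carbon with no attached hydrogen (substituted or ring-fusion).
Check the 15 heavy atoms by environment: 1× n (aromatic, H1) → no; 4× c (aromatic, H0) → match; 4× O (H0) → no; 3× C (H3) → no; 2× C (H0) → no; 1× Cl (H0) → no.
That gives 4 matching atoms.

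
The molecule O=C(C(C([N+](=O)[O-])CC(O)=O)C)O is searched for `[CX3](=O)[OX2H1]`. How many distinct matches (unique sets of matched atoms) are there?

[CX3](=O)[OX2H1] is the SMARTS for a carboxylic acid: an sp2 carbon double-bonded to O and single-bonded to an -OH oxygen.
The molecule carries 2 separate instances of a carboxylic acid group (-C(=O)OH) meeting every constraint; each maps to a distinct set of atoms, giving 2 matches.

2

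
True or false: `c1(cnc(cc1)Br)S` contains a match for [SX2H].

The pattern [SX2H] describes an aliphatic sulfur with two connections, one being H — a thiol.
The molecule carries a thiol (-SH), whose atoms satisfy every constraint of the query, so the pattern matches.

True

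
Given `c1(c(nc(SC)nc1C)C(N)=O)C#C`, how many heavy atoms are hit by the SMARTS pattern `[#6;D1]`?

3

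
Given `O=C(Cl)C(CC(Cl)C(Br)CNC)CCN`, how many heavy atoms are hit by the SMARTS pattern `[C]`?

9

The query [C] means: uppercase C matches aliphatic (non-aromatic) carbon only.
Check the 15 heavy atoms by environment: 9× C → match; 2× N → no; 2× Cl → no; 1× O → no; 1× Br → no.
That gives 9 matching atoms.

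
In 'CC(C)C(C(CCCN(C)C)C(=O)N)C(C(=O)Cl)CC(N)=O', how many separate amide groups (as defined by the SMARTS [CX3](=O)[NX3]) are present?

[CX3](=O)[NX3] is the SMARTS for an amide: a carbonyl carbon bonded to a trivalent nitrogen.
The molecule carries 2 separate instances of a primary amide (-C(=O)NH2) meeting every constraint; each maps to a distinct set of atoms, giving 2 matches.

2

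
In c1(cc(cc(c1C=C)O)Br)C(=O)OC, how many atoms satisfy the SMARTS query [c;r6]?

6

The query [c;r6] means: aromatic carbon that belongs to a six-membered ring.
Check the 14 heavy atoms by environment: 6× c (aromatic, in 6-ring) → match; 3× O (acyclic) → no; 1× Br (acyclic) → no; 4× C (acyclic) → no.
That gives 6 matching atoms.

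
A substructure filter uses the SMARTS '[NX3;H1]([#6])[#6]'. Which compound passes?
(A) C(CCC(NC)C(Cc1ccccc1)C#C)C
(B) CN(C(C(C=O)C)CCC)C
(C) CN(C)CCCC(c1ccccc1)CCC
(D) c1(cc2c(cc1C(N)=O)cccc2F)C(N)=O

[NX3;H1]([#6])[#6] describes a trivalent nitrogen with one H, bonded to two carbons (a secondary amine).
(A) contains an N-methylamino group (-NHCH3), which satisfies every atom and bond constraint.
(B) has a dimethylamino group (-N(CH3)2) but the nitrogen has H0, not H1.
(C) has a dimethylamino group (-N(CH3)2) but the nitrogen has H0, not H1.
(D) has a primary amide (-C(=O)NH2) but the -C(=O)NH2 nitrogen has H2, not H1.
So the answer is (A).

A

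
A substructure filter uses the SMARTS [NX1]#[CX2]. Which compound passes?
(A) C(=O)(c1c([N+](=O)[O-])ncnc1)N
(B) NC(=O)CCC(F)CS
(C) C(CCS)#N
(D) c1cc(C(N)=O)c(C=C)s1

[NX1]#[CX2] describes a nitrogen triple-bonded to a two-connected carbon (a nitrile).
(A) has a primary amide (-C(=O)NH2) but the nitrogen is NX3, not NX1.
(B) has a primary amide (-C(=O)NH2) but the nitrogen is NX3, not NX1.
(C) contains a nitrile (-C#N), which satisfies every atom and bond constraint.
(D) has a primary amide (-C(=O)NH2) but the nitrogen is NX3, not NX1.
So the answer is (C).

C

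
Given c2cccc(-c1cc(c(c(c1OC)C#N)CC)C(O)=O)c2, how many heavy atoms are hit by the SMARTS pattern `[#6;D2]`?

8

The query [#6;D2] means: any carbon bonded to exactly two heavy atoms.
Check the 21 heavy atoms by environment: 6× c (aromatic, D3) → no; 6× c (aromatic, D2) → match; 2× C (D2) → match; 2× C (D1) → no; 1× C (D3) → no; 2× O (D1) → no; 1× O (D2) → no; 1× N (D1) → no.
Summing the matching environments: 6 + 2 = 8 matching atoms.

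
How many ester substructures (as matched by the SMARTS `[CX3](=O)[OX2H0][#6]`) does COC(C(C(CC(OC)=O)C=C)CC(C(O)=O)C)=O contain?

2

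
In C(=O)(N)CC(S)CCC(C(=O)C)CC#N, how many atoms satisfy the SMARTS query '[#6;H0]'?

Check the 15 heavy atoms by environment: 4× C (H2) → no; 2× C (H1) → no; 1× S (H1) → no; 3× C (H0) → match; 2× O (H0) → no; 1× C (H3) → no; 1× N (H2) → no; 1× N (H0) → no.
That gives 3 matching atoms.

3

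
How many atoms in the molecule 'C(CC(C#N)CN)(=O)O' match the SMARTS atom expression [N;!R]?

2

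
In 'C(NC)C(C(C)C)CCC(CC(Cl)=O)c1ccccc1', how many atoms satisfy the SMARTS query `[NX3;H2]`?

0

The query [NX3;H2] means: aliphatic N with 3 total connections, two of them H — an -NH2 nitrogen (amine or amide).
Check the 20 heavy atoms by environment: 4× C (H2, X4) → no; 3× C (H1, X4) → no; 1× N (H1, X3) → no; 3× C (H3, X4) → no; 1× c (aromatic, H0, X3) → no; 5× c (aromatic, H1, X3) → no; 1× C (H0, X3) → no; 1× O (H0, X1) → no; 1× Cl (H0, X1) → no.
No environment satisfies the query, so 0 matching atoms.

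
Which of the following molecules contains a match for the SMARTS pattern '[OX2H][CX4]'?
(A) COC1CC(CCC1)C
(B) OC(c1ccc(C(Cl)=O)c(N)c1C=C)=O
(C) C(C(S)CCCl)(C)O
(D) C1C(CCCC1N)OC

[OX2H][CX4] describes a hydroxyl oxygen bound to an sp3 (X4) carbon (an aliphatic alcohol).
(A) has a methoxy ether (-OCH3) but the oxygen has H0 (ether), not H1.
(B) has a carboxylic acid group (-C(=O)OH) but the -OH is on a CX3 carbonyl carbon, not a CX4 carbon.
(C) contains a hydroxyl group (-OH), which satisfies every atom and bond constraint.
(D) has a methoxy ether (-OCH3) but the oxygen has H0 (ether), not H1.
So the answer is (C).

C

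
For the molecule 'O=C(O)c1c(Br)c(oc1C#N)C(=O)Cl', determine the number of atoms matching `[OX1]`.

The query [OX1] means: aliphatic oxygen with one total connection — typically a carbonyl =O or an oxide.
Check the 14 heavy atoms by environment: 1× o (aromatic, X2) → no; 4× c (aromatic, X3) → no; 1× Br (X1) → no; 2× C (X3) → no; 2× O (X1) → match; 1× Cl (X1) → no; 1× O (X2) → no; 1× C (X2) → no; 1× N (X1) → no.
That gives 2 matching atoms.

2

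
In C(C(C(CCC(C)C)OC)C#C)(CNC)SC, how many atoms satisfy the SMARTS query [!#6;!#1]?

3

The query [!#6;!#1] means: not carbon and not hydrogen — any heteroatom.
Check the 17 heavy atoms by environment: 14× C → no; 1× N → match; 1× O → match; 1× S → match.
Summing the matching environments: 1 + 1 + 1 = 3 matching atoms.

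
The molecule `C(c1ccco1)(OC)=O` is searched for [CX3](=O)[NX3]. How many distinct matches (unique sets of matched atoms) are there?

0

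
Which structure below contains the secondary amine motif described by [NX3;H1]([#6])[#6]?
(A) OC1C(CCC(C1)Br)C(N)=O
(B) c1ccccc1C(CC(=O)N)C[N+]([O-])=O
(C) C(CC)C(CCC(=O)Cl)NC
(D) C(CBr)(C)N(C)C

[NX3;H1]([#6])[#6] describes a trivalent nitrogen with one H, bonded to two carbons (a secondary amine).
(A) has a primary amide (-C(=O)NH2) but the -C(=O)NH2 nitrogen has H2, not H1.
(B) has a primary amide (-C(=O)NH2) but the -C(=O)NH2 nitrogen has H2, not H1.
(C) contains an N-methylamino group (-NHCH3), which satisfies every atom and bond constraint.
(D) has a dimethylamino group (-N(CH3)2) but the nitrogen has H0, not H1.
So the answer is (C).

C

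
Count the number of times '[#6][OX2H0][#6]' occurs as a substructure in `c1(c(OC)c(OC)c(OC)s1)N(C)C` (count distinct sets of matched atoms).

3

[#6][OX2H0][#6] is the SMARTS for an ether: an aliphatic oxygen bridging two carbons with no H on the oxygen.
The molecule carries 3 separate instances of a methoxy ether (-OCH3) meeting every constraint; each maps to a distinct set of atoms, giving 3 matches.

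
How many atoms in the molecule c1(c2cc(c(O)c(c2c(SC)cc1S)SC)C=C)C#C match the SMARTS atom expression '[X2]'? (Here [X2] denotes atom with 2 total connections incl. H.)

The query [X2] means: any atom with exactly two total connections (bonds + H).
Check the 20 heavy atoms by environment: 10× c (aromatic, X3) → no; 3× S (X2) → match; 2× C (X3) → no; 2× C (X4) → no; 2× C (X2) → match; 1× O (X2) → match.
Summing the matching environments: 3 + 2 + 1 = 6 matching atoms.

6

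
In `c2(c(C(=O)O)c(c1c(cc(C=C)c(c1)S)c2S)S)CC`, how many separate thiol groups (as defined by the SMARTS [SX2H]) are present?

3

[SX2H] is the SMARTS for a thiol: an aliphatic sulfur with two connections, one being H.
The molecule carries 3 separate instances of a thiol (-SH) meeting every constraint; each maps to a distinct set of atoms, giving 3 matches.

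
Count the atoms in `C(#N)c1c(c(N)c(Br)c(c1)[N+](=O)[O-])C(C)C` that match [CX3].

0

Check the 16 heavy atoms by environment: 6× c (aromatic, X3) → no; 1× N (X3) → no; 1× C (X2) → no; 1× N (X1) → no; 1× N (charge +1, X3) → no; 1× O (charge -1, X1) → no; 1× O (X1) → no; 3× C (X4) → no; 1× Br (X1) → no.
No environment satisfies the query, so 0 matching atoms.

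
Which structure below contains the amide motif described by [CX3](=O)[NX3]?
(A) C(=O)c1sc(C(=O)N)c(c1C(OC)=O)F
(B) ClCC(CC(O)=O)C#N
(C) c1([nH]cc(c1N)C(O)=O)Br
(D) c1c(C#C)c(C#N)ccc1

[CX3](=O)[NX3] describes a carbonyl carbon bonded to a trivalent nitrogen (an amide).
(A) contains a primary amide (-C(=O)NH2), which satisfies every atom and bond constraint.
(B) has a carboxylic acid group (-C(=O)OH) but the carbonyl is bonded to O, not to an NX3 nitrogen.
(C) has a carboxylic acid group (-C(=O)OH) but the carbonyl is bonded to O, not to an NX3 nitrogen.
(D) has a nitrile (-C#N) but the nitrile N is NX1 (triple-bonded), not NX3.
So the answer is (A).

A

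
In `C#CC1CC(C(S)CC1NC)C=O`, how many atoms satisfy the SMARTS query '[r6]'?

6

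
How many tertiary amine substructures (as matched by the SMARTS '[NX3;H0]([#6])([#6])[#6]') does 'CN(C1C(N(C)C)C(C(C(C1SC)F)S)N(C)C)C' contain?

3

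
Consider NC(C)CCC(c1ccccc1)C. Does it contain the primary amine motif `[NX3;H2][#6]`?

Yes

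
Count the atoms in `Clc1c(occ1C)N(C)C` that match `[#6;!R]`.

3

The query [#6;!R] means: carbon not in any ring.
Check the 10 heavy atoms by environment: 1× o (aromatic, in 5-ring) → no; 4× c (aromatic, in 5-ring) → no; 1× Cl (acyclic) → no; 1× N (acyclic) → no; 3× C (acyclic) → match.
That gives 3 matching atoms.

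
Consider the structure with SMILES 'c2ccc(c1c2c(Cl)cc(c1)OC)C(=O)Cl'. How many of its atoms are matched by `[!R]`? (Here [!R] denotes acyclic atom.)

The query [!R] means: !R matches any atom not in a ring.
Check the 16 heavy atoms by environment: 10× c (aromatic, in 6-ring) → no; 2× Cl (acyclic) → match; 2× C (acyclic) → match; 2× O (acyclic) → match.
Summing the matching environments: 2 + 2 + 2 = 6 matching atoms.

6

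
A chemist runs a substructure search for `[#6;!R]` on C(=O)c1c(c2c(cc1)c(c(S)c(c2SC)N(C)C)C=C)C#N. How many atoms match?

Check the 22 heavy atoms by environment: 10× c (aromatic, in 6-ring) → no; 7× C (acyclic) → match; 2× N (acyclic) → no; 2× S (acyclic) → no; 1× O (acyclic) → no.
That gives 7 matching atoms.

7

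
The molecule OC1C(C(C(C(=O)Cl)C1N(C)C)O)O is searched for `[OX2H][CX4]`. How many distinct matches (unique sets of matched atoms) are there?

3

[OX2H][CX4] is the SMARTS for an aliphatic alcohol: a hydroxyl oxygen bound to an sp3 (X4) carbon.
The molecule carries 3 separate instances of a hydroxyl group (-OH) meeting every constraint; each maps to a distinct set of atoms, giving 3 matches.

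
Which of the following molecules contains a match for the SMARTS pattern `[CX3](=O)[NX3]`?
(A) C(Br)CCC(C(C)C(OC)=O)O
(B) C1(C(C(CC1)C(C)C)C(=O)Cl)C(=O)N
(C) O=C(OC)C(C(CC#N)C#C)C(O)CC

B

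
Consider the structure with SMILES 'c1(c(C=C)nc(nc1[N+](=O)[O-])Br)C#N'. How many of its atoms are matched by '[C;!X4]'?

Check the 14 heavy atoms by environment: 2× n (aromatic, X2) → no; 4× c (aromatic, X3) → no; 1× Br (X1) → no; 2× C (X3) → match; 1× N (charge +1, X3) → no; 1× O (charge -1, X1) → no; 1× O (X1) → no; 1× C (X2) → match; 1× N (X1) → no.
Summing the matching environments: 2 + 1 = 3 matching atoms.

3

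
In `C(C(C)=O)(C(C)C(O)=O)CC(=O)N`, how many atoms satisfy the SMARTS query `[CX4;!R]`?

5

Check the 13 heavy atoms by environment: 5× C (X4, acyclic) → match; 3× C (X3, acyclic) → no; 3× O (X1, acyclic) → no; 1× N (X3, acyclic) → no; 1× O (X2, acyclic) → no.
That gives 5 matching atoms.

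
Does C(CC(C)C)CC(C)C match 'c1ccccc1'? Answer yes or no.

No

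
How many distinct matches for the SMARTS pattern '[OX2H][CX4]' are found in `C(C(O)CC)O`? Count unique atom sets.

2

[OX2H][CX4] is the SMARTS for an aliphatic alcohol: a hydroxyl oxygen bound to an sp3 (X4) carbon.
The molecule carries 2 separate instances of a hydroxyl group (-OH) meeting every constraint; each maps to a distinct set of atoms, giving 2 matches.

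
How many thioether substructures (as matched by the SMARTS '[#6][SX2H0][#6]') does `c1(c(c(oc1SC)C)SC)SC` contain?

3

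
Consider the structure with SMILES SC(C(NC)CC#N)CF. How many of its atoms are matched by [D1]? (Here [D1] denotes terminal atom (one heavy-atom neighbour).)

The query [D1] means: atom with exactly one heavy-atom neighbour (degree 1).
Check the 10 heavy atoms by environment: 3× C (D2) → no; 2× C (D3) → no; 1× S (D1) → match; 1× N (D1) → match; 1× F (D1) → match; 1× N (D2) → no; 1× C (D1) → match.
Summing the matching environments: 1 + 1 + 1 + 1 = 4 matching atoms.

4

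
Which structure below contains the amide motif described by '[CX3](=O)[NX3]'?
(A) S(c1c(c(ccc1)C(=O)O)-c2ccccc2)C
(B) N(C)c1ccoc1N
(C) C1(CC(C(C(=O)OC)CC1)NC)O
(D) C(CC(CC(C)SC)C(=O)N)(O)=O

[CX3](=O)[NX3] describes a carbonyl carbon bonded to a trivalent nitrogen (an amide).
(A) has a carboxylic acid group (-C(=O)OH) but the carbonyl is bonded to O, not to an NX3 nitrogen.
(B) has a primary amino group (-NH2) but the -NH2 is not attached to a carbonyl carbon.
(C) has a methyl-ester group (-C(=O)OCH3) but the carbonyl is bonded to O, not to an NX3 nitrogen.
(D) contains a primary amide (-C(=O)NH2), which satisfies every atom and bond constraint.
So the answer is (D).

D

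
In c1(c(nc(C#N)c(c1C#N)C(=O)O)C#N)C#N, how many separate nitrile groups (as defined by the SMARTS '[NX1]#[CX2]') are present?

4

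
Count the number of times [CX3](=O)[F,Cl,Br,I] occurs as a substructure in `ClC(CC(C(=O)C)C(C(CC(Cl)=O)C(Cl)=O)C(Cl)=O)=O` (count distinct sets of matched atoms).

4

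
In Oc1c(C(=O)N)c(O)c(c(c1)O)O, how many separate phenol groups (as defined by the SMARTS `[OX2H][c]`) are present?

4

[OX2H][c] is the SMARTS for a phenol: a hydroxyl oxygen attached to an aromatic carbon.
The molecule carries 4 separate instances of a hydroxyl group (-OH) meeting every constraint; each maps to a distinct set of atoms, giving 4 matches.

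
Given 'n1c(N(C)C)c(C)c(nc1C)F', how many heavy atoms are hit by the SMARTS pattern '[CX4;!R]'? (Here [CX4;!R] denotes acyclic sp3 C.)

Check the 12 heavy atoms by environment: 2× n (aromatic, X2, in 6-ring) → no; 4× c (aromatic, X3, in 6-ring) → no; 1× F (X1, acyclic) → no; 1× N (X3, acyclic) → no; 4× C (X4, acyclic) → match.
That gives 4 matching atoms.

4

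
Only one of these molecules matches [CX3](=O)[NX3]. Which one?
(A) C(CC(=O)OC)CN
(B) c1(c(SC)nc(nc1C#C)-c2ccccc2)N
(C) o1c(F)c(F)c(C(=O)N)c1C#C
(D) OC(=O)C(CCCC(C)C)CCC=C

[CX3](=O)[NX3] describes a carbonyl carbon bonded to a trivalent nitrogen (an amide).
(A) has a methyl-ester group (-C(=O)OCH3) but the carbonyl is bonded to O, not to an NX3 nitrogen.
(B) has a primary amino group (-NH2) but the -NH2 is not attached to a carbonyl carbon.
(C) contains a primary amide (-C(=O)NH2), which satisfies every atom and bond constraint.
(D) has a carboxylic acid group (-C(=O)OH) but the carbonyl is bonded to O, not to an NX3 nitrogen.
So the answer is (C).

C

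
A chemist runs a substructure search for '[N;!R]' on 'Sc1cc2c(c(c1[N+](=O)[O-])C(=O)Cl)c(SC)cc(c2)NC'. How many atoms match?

2

Check the 21 heavy atoms by environment: 10× c (aromatic, in 6-ring) → no; 3× C (acyclic) → no; 2× O (acyclic) → no; 1× Cl (acyclic) → no; 1× N (acyclic) → match; 2× S (acyclic) → no; 1× N (charge +1, acyclic) → match; 1× O (charge -1, acyclic) → no.
Summing the matching environments: 1 + 1 = 2 matching atoms.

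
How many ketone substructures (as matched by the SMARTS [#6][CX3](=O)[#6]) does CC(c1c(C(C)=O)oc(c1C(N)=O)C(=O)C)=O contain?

[#6][CX3](=O)[#6] is the SMARTS for a ketone: a carbonyl carbon (no H) flanked by two carbons.
The molecule carries 3 separate instances of an acetyl/ketone group (-C(=O)CH3) meeting every constraint; each maps to a distinct set of atoms, giving 3 matches.

3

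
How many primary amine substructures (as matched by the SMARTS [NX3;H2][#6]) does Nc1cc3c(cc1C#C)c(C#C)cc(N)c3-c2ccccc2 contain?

2

[NX3;H2][#6] is the SMARTS for a primary amine: a trivalent nitrogen with two H attached to carbon.
The molecule carries 2 separate instances of a primary amino group (-NH2) meeting every constraint; each maps to a distinct set of atoms, giving 2 matches.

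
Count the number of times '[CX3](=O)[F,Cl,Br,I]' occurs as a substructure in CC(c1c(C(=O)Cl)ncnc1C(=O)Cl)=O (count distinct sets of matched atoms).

2

[CX3](=O)[F,Cl,Br,I] is the SMARTS for an acyl halide: a carbonyl carbon bonded to a halogen.
The molecule carries 2 separate instances of an acyl chloride (-C(=O)Cl) meeting every constraint; each maps to a distinct set of atoms, giving 2 matches.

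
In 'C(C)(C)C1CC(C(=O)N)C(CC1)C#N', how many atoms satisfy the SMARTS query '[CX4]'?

9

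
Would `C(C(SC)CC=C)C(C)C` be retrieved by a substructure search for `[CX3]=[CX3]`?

The pattern [CX3]=[CX3] describes a non-aromatic C=C double bond between two sp2 carbons — an alkene.
The molecule carries a vinyl group (-CH=CH2), whose atoms satisfy every constraint of the query, so the pattern matches.

Yes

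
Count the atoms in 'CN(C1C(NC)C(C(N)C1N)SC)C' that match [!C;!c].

The query [!C;!c] means: neither aliphatic nor aromatic carbon — same as [!#6].
Check the 14 heavy atoms by environment: 9× C → no; 4× N → match; 1× S → match.
Summing the matching environments: 4 + 1 = 5 matching atoms.

5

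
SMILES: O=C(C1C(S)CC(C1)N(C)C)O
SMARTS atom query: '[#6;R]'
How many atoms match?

5

Check the 12 heavy atoms by environment: 5× C (in 5-ring) → match; 1× S (acyclic) → no; 1× N (acyclic) → no; 3× C (acyclic) → no; 2× O (acyclic) → no.
That gives 5 matching atoms.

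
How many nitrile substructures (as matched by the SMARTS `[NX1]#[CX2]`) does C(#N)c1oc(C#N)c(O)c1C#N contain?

[NX1]#[CX2] is the SMARTS for a nitrile: a nitrogen triple-bonded to a two-connected carbon.
The molecule carries 3 separate instances of a nitrile (-C#N) meeting every constraint; each maps to a distinct set of atoms, giving 3 matches.

3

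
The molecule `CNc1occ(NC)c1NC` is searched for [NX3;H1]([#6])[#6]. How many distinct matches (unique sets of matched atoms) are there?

[NX3;H1]([#6])[#6] is the SMARTS for a secondary amine: a trivalent nitrogen with one H, bonded to two carbons.
The molecule carries 3 separate instances of an N-methylamino group (-NHCH3) meeting every constraint; each maps to a distinct set of atoms, giving 3 matches.

3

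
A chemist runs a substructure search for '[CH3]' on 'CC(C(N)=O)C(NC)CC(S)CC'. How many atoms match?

3

The query [CH3] means: aliphatic carbon with exactly three hydrogens.
Check the 13 heavy atoms by environment: 3× C (H3) → match; 3× C (H1) → no; 2× C (H2) → no; 1× N (H1) → no; 1× S (H1) → no; 1× C (H0) → no; 1× O (H0) → no; 1× N (H2) → no.
That gives 3 matching atoms.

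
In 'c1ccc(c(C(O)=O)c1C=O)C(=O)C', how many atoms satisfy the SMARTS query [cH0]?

3

The query [cH0] means: aromatic carbon with no attached hydrogen (substituted or ring-fusion).
Check the 14 heavy atoms by environment: 3× c (aromatic, H1) → no; 3× c (aromatic, H0) → match; 2× C (H0) → no; 3× O (H0) → no; 1× O (H1) → no; 1× C (H3) → no; 1× C (H1) → no.
That gives 3 matching atoms.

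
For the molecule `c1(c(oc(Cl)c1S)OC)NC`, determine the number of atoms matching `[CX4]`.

The query [CX4] means: C with X4: aliphatic carbon with exactly 4 total connections (bonds + H).
Check the 11 heavy atoms by environment: 1× o (aromatic, X2) → no; 4× c (aromatic, X3) → no; 1× O (X2) → no; 2× C (X4) → match; 1× Cl (X1) → no; 1× N (X3) → no; 1× S (X2) → no.
That gives 2 matching atoms.

2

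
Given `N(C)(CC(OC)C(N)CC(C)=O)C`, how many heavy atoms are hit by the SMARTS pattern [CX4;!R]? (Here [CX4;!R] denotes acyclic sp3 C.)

The query [CX4;!R] means: aliphatic carbon with four total connections, not in a ring.
Check the 13 heavy atoms by environment: 8× C (X4, acyclic) → match; 1× O (X2, acyclic) → no; 1× C (X3, acyclic) → no; 1× O (X1, acyclic) → no; 2× N (X3, acyclic) → no.
That gives 8 matching atoms.

8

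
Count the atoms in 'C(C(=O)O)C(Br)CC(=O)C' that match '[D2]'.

2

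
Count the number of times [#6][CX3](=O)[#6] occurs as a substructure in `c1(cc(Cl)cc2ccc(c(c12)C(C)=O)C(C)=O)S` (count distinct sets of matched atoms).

2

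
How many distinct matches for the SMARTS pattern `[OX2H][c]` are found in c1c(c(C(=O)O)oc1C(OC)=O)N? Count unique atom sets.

0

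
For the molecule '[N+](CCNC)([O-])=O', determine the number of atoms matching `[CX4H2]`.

2

The query [CX4H2] means: sp3 carbon (X4) with exactly two hydrogens.
Check the 7 heavy atoms by environment: 2× C (H2, X4) → match; 1× N (charge +1, H0, X3) → no; 1× O (charge -1, H0, X1) → no; 1× O (H0, X1) → no; 1× N (H1, X3) → no; 1× C (H3, X4) → no.
That gives 2 matching atoms.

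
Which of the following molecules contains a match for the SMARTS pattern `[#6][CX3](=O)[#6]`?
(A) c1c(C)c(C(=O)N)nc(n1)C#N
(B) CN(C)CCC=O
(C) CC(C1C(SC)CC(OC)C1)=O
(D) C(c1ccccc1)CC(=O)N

C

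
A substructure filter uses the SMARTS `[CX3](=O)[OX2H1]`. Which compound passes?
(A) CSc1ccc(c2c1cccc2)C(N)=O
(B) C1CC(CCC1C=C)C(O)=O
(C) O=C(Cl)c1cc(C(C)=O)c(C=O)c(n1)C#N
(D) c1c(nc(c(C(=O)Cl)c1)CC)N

B

[CX3](=O)[OX2H1] describes an sp2 carbon double-bonded to O and single-bonded to an -OH oxygen (a carboxylic acid).
(A) has a primary amide (-C(=O)NH2) but the carbonyl is bonded to N, not to an -OH oxygen.
(B) contains a carboxylic acid group (-C(=O)OH), which satisfies every atom and bond constraint.
(C) has an aldehyde (-CHO) but there is no singly-bonded oxygen on the carbonyl carbon.
(D) has an acyl chloride (-C(=O)Cl) but the carbonyl is bonded to Cl, not to an -OH oxygen.
So the answer is (B).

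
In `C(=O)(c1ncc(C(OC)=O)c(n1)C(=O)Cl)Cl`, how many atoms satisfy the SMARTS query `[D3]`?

The query [D3] means: atom with exactly three heavy-atom neighbours.
Check the 16 heavy atoms by environment: 2× n (aromatic, D2) → no; 3× c (aromatic, D3) → match; 1× c (aromatic, D2) → no; 3× C (D3) → match; 3× O (D1) → no; 2× Cl (D1) → no; 1× O (D2) → no; 1× C (D1) → no.
Summing the matching environments: 3 + 3 = 6 matching atoms.

6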